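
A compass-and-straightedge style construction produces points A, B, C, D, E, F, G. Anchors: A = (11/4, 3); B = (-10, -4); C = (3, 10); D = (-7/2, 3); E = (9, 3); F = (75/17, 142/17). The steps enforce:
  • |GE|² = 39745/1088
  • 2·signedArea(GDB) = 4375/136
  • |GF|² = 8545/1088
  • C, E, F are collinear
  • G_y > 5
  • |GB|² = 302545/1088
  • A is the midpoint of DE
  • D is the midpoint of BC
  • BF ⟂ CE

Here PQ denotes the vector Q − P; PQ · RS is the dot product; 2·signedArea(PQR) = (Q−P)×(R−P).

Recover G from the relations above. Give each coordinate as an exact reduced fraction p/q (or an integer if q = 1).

1. G_x = 487/136  [line 7·x + -13/2·y + 1609/136 = 0 ∩ |GB|² = 302545/1088]
2. G_y = 193/34  [line 7·x + -13/2·y + 1609/136 = 0 ∩ |GB|² = 302545/1088]
   → G = (487/136, 193/34)

G = (487/136, 193/34)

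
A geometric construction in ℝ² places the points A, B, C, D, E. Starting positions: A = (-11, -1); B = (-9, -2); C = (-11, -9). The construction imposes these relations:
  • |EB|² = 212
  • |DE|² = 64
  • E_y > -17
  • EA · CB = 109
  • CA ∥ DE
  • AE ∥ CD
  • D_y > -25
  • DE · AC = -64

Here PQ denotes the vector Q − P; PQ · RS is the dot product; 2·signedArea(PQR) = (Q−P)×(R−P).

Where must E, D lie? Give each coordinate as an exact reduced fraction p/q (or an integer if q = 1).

D = (-13, -24)
E = (-13, -16)

1. E_x = -13  [line -2·x + -7·y + -138 = 0 ∩ |EB|² = 212]
2. E_y = -16  [line -2·x + -7·y + -138 = 0 ∩ |EB|² = 212]
   → E = (-13, -16)
3. D_x = -13  [CA ∥ DE ∩ AE ∥ CD]
4. D_y = -24  [CA ∥ DE ∩ AE ∥ CD]
   → D = (-13, -24)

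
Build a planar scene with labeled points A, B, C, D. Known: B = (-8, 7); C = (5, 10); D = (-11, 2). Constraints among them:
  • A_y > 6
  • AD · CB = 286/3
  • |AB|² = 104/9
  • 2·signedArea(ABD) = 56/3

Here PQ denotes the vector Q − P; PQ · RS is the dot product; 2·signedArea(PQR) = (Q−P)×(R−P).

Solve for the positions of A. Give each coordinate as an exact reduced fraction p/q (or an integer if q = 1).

A = (-14/3, 19/3)

1. A_x = -14/3  [AD · CB = 286/3 ∩ 2·signedArea(ABD) = 56/3]
2. A_y = 19/3  [AD · CB = 286/3 ∩ 2·signedArea(ABD) = 56/3]
   → A = (-14/3, 19/3)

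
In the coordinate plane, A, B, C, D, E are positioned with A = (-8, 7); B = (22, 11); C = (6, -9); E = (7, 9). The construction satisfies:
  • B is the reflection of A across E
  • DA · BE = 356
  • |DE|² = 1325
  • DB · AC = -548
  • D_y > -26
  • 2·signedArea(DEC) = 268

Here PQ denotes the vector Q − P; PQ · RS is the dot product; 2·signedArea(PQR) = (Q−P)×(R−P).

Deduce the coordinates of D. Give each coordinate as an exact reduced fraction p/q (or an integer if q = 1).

D = (20, -25)

1. D_x = 20  [DB · AC = -548 ∩ 2·signedArea(DEC) = 268]
2. D_y = -25  [DB · AC = -548 ∩ 2·signedArea(DEC) = 268]
   → D = (20, -25)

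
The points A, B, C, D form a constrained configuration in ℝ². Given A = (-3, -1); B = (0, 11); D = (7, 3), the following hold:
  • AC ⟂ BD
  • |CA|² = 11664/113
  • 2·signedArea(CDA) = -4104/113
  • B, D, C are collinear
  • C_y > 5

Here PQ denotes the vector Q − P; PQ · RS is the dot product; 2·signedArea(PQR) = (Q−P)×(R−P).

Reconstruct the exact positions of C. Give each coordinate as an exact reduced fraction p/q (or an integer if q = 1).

1. C_x = 525/113  [B, D, C are collinear ∩ AC ⟂ BD]
2. C_y = 643/113  [B, D, C are collinear ∩ AC ⟂ BD]
   → C = (525/113, 643/113)

C = (525/113, 643/113)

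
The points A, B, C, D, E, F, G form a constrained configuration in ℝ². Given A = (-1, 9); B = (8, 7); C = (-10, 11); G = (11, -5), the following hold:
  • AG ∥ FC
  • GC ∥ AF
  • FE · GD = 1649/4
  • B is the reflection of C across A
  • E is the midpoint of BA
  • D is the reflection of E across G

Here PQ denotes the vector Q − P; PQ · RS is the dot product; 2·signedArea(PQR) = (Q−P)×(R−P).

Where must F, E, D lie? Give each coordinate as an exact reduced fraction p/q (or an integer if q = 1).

1. F_x = -22  [AG ∥ FC ∩ GC ∥ AF]
2. F_y = 25  [AG ∥ FC ∩ GC ∥ AF]
   → F = (-22, 25)
3. E_x = 7/2  [E is the midpoint of BA]
4. E_y = 8  [E is the midpoint of BA]
   → E = (7/2, 8)
5. D_x = 37/2  [D is the reflection of E across G]
6. D_y = -18  [D is the reflection of E across G]
   → D = (37/2, -18)

D = (37/2, -18)
E = (7/2, 8)
F = (-22, 25)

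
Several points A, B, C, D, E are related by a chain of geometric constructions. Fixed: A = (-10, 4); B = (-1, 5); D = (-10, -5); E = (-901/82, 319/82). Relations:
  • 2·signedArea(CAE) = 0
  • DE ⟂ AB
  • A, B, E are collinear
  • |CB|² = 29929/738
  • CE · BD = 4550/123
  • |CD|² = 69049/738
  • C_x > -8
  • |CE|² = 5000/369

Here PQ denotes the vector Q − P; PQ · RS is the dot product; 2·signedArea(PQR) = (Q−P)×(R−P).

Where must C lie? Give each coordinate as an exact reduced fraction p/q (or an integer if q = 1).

1. C_x = -601/82  [2·signedArea(CAE) = 0 ∩ CE · BD = 4550/123]
2. C_y = 1057/246  [2·signedArea(CAE) = 0 ∩ CE · BD = 4550/123]
   → C = (-601/82, 1057/246)

C = (-601/82, 1057/246)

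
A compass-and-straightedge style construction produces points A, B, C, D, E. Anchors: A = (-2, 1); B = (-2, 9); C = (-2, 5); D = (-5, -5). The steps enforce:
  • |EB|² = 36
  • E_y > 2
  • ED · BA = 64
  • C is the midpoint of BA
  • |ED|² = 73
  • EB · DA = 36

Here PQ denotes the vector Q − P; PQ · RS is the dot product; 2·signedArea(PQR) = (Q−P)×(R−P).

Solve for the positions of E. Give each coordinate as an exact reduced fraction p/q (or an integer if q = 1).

E = (-2, 3)

1. E_x = -2  [EB · DA = 36 ∩ ED · BA = 64]
2. E_y = 3  [EB · DA = 36 ∩ ED · BA = 64]
   → E = (-2, 3)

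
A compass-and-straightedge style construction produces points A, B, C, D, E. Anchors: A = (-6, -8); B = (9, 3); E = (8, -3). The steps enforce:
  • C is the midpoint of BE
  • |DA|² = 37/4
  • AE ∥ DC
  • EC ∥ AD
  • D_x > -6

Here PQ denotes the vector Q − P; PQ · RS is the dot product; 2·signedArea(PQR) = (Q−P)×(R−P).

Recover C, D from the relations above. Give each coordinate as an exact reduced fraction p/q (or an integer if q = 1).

C = (17/2, 0)
D = (-11/2, -5)

1. C_x = 17/2  [C is the midpoint of BE]
2. C_y = 0  [C is the midpoint of BE]
   → C = (17/2, 0)
3. D_x = -11/2  [AE ∥ DC ∩ EC ∥ AD]
4. D_y = -5  [AE ∥ DC ∩ EC ∥ AD]
   → D = (-11/2, -5)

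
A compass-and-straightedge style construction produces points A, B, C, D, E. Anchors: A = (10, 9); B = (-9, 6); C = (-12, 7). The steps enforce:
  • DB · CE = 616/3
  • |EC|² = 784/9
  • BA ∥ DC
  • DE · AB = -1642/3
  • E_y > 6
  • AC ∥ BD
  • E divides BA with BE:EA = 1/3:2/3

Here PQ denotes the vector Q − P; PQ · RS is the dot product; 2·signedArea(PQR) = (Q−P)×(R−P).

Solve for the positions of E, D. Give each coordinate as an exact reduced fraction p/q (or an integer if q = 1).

1. E_x = -8/3  [E divides BA with BE:EA = 1/3:2/3]
2. E_y = 7  [E divides BA with BE:EA = 1/3:2/3]
   → E = (-8/3, 7)
3. D_x = -31  [BA ∥ DC ∩ AC ∥ BD]
4. D_y = 4  [BA ∥ DC ∩ AC ∥ BD]
   → D = (-31, 4)

D = (-31, 4)
E = (-8/3, 7)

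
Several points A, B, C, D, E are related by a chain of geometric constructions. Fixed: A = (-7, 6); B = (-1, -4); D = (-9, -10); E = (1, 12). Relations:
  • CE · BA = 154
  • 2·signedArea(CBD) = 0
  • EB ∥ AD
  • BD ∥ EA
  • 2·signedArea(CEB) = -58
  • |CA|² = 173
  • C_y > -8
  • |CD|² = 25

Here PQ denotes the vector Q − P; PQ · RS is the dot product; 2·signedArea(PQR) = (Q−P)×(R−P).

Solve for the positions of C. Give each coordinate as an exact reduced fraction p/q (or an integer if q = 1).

1. C_x = -5  [2·signedArea(CBD) = 0 ∩ CE · BA = 154]
2. C_y = -7  [2·signedArea(CBD) = 0 ∩ CE · BA = 154]
   → C = (-5, -7)

C = (-5, -7)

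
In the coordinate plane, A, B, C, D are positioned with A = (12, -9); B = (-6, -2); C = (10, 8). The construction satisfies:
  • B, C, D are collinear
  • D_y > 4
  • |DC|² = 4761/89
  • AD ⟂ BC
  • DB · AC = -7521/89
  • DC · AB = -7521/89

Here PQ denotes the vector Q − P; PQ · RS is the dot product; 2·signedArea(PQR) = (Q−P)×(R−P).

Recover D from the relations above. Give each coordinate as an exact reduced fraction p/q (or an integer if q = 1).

D = (338/89, 367/89)

1. D_x = 338/89  [B, C, D are collinear ∩ AD ⟂ BC]
2. D_y = 367/89  [B, C, D are collinear ∩ AD ⟂ BC]
   → D = (338/89, 367/89)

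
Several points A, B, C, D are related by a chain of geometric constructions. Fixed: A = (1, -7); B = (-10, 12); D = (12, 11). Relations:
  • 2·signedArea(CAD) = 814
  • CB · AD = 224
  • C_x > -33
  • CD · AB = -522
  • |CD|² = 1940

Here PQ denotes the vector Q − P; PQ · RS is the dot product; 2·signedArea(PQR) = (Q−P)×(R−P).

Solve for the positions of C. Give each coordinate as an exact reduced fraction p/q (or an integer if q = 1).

1. C_x = -32  [2·signedArea(CAD) = 814 ∩ CB · AD = 224]
2. C_y = 13  [2·signedArea(CAD) = 814 ∩ CB · AD = 224]
   → C = (-32, 13)

C = (-32, 13)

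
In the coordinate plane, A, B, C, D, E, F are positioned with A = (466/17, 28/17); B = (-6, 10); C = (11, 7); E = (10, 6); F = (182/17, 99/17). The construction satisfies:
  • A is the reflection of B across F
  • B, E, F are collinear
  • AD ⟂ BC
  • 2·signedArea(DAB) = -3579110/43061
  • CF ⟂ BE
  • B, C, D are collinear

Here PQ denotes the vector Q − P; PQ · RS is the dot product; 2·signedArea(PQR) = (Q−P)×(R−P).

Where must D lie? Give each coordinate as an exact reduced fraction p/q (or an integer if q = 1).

D = (4147/149, 10207/2533)

1. D_x = 4147/149  [B, C, D are collinear ∩ AD ⟂ BC]
2. D_y = 10207/2533  [B, C, D are collinear ∩ AD ⟂ BC]
   → D = (4147/149, 10207/2533)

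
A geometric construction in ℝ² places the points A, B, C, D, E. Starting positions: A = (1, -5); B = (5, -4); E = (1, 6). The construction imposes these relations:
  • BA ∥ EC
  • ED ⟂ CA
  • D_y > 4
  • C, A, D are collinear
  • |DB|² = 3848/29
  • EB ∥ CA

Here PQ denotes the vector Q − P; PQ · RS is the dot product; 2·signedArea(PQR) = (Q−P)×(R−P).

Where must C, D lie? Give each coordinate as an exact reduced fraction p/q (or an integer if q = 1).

1. C_x = -3  [EB ∥ CA ∩ BA ∥ EC]
2. C_y = 5  [EB ∥ CA ∩ BA ∥ EC]
   → C = (-3, 5)
3. D_x = -81/29  [C, A, D are collinear ∩ ED ⟂ CA]
4. D_y = 130/29  [C, A, D are collinear ∩ ED ⟂ CA]
   → D = (-81/29, 130/29)

C = (-3, 5)
D = (-81/29, 130/29)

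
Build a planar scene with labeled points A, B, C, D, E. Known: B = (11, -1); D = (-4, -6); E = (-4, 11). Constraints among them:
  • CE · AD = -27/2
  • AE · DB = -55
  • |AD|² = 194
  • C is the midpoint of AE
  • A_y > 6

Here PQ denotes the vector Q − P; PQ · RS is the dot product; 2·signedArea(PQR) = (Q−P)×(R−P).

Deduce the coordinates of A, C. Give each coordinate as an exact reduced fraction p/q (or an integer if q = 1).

A = (1, 7)
C = (-3/2, 9)

1. A_x = 1  [line -15·x + -5·y + 50 = 0 ∩ |AD|² = 194]
2. A_y = 7  [line -15·x + -5·y + 50 = 0 ∩ |AD|² = 194]
   → A = (1, 7)
3. C_x = -3/2  [C is the midpoint of AE]
4. C_y = 9  [C is the midpoint of AE]
   → C = (-3/2, 9)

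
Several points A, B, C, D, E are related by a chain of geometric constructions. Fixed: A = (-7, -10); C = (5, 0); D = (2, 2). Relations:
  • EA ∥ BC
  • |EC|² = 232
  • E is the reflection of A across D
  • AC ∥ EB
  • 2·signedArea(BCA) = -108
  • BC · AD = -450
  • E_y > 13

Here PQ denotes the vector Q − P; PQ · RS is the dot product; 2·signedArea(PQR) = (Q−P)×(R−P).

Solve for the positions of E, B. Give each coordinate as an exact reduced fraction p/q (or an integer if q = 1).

B = (23, 24)
E = (11, 14)

1. E_x = 11  [E is the reflection of A across D]
2. E_y = 14  [E is the reflection of A across D]
   → E = (11, 14)
3. B_x = 23  [EA ∥ BC ∩ AC ∥ EB]
4. B_y = 24  [EA ∥ BC ∩ AC ∥ EB]
   → B = (23, 24)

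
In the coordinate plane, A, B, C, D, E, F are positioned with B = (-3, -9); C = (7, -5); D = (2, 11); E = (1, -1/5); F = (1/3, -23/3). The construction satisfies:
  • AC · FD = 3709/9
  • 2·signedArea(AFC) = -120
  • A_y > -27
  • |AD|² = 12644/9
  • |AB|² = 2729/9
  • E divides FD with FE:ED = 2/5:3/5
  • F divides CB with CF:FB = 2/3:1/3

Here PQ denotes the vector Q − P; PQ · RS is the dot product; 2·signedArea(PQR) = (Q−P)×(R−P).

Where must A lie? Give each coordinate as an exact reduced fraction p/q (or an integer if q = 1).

A = (-4/3, -79/3)

1. A_x = -4/3  [AC · FD = 3709/9 ∩ 2·signedArea(AFC) = -120]
2. A_y = -79/3  [AC · FD = 3709/9 ∩ 2·signedArea(AFC) = -120]
   → A = (-4/3, -79/3)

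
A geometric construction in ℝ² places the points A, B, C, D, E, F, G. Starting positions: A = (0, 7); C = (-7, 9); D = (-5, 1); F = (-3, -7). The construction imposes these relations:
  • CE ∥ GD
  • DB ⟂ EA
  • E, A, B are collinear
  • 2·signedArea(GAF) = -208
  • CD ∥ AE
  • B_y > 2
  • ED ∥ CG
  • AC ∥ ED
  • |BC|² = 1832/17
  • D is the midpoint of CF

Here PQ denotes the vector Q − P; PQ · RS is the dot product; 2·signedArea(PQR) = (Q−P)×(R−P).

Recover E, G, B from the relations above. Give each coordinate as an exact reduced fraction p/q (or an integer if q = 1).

B = (19/17, 43/17)
E = (2, -1)
G = (-14, 11)

1. E_x = 2  [AC ∥ ED ∩ CD ∥ AE]
2. E_y = -1  [AC ∥ ED ∩ CD ∥ AE]
   → E = (2, -1)
3. G_x = -14  [CE ∥ GD ∩ ED ∥ CG]
4. G_y = 11  [CE ∥ GD ∩ ED ∥ CG]
   → G = (-14, 11)
5. B_x = 19/17  [E, A, B are collinear ∩ DB ⟂ EA]
6. B_y = 43/17  [E, A, B are collinear ∩ DB ⟂ EA]
   → B = (19/17, 43/17)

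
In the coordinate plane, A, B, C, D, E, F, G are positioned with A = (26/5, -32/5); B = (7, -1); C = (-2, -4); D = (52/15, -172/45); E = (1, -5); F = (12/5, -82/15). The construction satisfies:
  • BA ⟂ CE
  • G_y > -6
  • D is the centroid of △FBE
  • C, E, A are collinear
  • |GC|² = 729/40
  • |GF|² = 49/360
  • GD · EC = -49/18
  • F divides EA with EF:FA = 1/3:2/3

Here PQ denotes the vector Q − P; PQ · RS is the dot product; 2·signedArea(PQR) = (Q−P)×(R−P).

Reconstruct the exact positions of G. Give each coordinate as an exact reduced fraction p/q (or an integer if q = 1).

1. G_x = 41/20  [line 3·x + -1·y + -23/2 = 0 ∩ |GF|² = 49/360]
2. G_y = -107/20  [line 3·x + -1·y + -23/2 = 0 ∩ |GF|² = 49/360]
   → G = (41/20, -107/20)

G = (41/20, -107/20)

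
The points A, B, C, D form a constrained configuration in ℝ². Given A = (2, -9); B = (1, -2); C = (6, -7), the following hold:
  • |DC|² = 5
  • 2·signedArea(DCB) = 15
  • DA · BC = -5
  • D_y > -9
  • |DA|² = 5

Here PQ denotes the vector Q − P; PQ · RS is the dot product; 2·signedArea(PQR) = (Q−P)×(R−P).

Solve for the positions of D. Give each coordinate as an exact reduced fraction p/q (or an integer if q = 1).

1. D_x = 4  [DA · BC = -5 ∩ 2·signedArea(DCB) = 15]
2. D_y = -8  [DA · BC = -5 ∩ 2·signedArea(DCB) = 15]
   → D = (4, -8)

D = (4, -8)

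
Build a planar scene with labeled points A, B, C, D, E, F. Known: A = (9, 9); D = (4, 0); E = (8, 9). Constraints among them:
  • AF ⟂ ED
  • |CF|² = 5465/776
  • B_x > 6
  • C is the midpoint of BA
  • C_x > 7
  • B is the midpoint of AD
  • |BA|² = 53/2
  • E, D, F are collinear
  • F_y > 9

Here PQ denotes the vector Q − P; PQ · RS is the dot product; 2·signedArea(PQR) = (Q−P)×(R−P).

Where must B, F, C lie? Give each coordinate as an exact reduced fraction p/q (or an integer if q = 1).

B = (13/2, 9/2)
C = (31/4, 27/4)
F = (792/97, 909/97)

1. B_x = 13/2  [B is the midpoint of AD]
2. B_y = 9/2  [B is the midpoint of AD]
   → B = (13/2, 9/2)
3. F_x = 792/97  [E, D, F are collinear ∩ AF ⟂ ED]
4. F_y = 909/97  [E, D, F are collinear ∩ AF ⟂ ED]
   → F = (792/97, 909/97)
5. C_x = 31/4  [C is the midpoint of BA]
6. C_y = 27/4  [C is the midpoint of BA]
   → C = (31/4, 27/4)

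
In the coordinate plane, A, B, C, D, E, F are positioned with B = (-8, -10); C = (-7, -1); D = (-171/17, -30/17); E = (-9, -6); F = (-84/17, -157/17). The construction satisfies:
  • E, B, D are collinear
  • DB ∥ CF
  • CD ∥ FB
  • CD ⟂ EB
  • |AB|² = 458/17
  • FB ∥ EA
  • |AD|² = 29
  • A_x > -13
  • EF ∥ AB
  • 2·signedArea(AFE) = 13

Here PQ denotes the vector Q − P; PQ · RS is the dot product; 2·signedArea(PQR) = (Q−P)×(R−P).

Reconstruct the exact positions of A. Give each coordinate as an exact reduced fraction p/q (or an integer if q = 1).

1. A_x = -205/17  [EF ∥ AB ∩ FB ∥ EA]
2. A_y = -115/17  [EF ∥ AB ∩ FB ∥ EA]
   → A = (-205/17, -115/17)

A = (-205/17, -115/17)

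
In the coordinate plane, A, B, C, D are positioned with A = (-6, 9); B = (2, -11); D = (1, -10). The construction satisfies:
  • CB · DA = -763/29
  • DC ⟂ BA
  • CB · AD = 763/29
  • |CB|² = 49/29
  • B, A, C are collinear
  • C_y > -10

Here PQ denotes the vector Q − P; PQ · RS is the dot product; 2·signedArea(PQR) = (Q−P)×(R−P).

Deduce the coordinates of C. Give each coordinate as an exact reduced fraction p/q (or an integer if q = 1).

1. C_x = 44/29  [B, A, C are collinear ∩ DC ⟂ BA]
2. C_y = -284/29  [B, A, C are collinear ∩ DC ⟂ BA]
   → C = (44/29, -284/29)

C = (44/29, -284/29)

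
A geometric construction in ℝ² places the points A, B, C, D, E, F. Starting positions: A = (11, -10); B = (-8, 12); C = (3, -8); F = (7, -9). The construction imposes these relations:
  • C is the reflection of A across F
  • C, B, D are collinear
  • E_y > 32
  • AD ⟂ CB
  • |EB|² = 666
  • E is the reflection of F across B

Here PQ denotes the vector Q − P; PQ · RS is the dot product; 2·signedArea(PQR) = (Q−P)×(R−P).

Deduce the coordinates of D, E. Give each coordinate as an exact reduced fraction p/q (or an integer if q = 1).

D = (2971/521, -6728/521)
E = (-23, 33)

1. D_x = 2971/521  [C, B, D are collinear ∩ AD ⟂ CB]
2. D_y = -6728/521  [C, B, D are collinear ∩ AD ⟂ CB]
   → D = (2971/521, -6728/521)
3. E_x = -23  [E is the reflection of F across B]
4. E_y = 33  [E is the reflection of F across B]
   → E = (-23, 33)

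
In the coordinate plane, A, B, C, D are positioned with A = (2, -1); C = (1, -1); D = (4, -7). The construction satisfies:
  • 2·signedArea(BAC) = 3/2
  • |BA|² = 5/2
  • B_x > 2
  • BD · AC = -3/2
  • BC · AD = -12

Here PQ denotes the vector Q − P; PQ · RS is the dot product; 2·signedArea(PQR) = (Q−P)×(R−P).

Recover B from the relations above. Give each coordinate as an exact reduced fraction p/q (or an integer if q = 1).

B = (5/2, -5/2)

1. B_x = 5/2  [2·signedArea(BAC) = 3/2 ∩ BD · AC = -3/2]
2. B_y = -5/2  [2·signedArea(BAC) = 3/2 ∩ BD · AC = -3/2]
   → B = (5/2, -5/2)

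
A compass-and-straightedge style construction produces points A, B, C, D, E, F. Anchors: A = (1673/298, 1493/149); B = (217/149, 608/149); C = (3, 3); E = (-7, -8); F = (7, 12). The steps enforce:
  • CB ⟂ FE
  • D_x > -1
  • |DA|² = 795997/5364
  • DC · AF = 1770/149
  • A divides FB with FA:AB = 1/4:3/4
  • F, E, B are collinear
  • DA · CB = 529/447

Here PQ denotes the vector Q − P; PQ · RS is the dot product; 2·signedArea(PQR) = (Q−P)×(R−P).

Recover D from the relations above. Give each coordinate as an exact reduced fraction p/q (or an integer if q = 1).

1. D_x = -379/447  [DA · CB = 529/447 ∩ DC · AF = 1770/149]
2. D_y = -137/447  [DA · CB = 529/447 ∩ DC · AF = 1770/149]
   → D = (-379/447, -137/447)

D = (-379/447, -137/447)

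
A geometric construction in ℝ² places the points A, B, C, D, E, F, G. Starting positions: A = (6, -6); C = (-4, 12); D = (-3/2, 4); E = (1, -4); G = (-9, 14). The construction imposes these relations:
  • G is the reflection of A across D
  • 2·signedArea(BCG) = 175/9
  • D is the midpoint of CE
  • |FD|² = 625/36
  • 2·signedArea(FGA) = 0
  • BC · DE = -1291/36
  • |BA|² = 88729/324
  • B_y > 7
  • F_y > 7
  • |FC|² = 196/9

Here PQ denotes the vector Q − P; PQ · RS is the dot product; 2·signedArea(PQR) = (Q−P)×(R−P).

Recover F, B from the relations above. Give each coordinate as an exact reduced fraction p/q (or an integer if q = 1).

1. F_x = -4  [line 20·x + 15·y + -30 = 0 ∩ |FD|² = 625/36]
2. F_y = 22/3  [line 20·x + 15·y + -30 = 0 ∩ |FD|² = 625/36]
   → F = (-4, 22/3)
3. B_x = -19/6  [BC · DE = -1291/36 ∩ 2·signedArea(BCG) = 175/9]
4. B_y = 70/9  [BC · DE = -1291/36 ∩ 2·signedArea(BCG) = 175/9]
   → B = (-19/6, 70/9)

B = (-19/6, 70/9)
F = (-4, 22/3)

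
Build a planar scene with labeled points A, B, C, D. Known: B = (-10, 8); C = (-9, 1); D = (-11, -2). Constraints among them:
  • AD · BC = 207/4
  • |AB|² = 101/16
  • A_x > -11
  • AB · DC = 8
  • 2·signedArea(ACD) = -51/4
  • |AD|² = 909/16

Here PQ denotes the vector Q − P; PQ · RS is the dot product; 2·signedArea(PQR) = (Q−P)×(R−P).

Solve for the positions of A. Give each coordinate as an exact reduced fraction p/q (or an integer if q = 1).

1. A_x = -41/4  [2·signedArea(ACD) = -51/4 ∩ AD · BC = 207/4]
2. A_y = 11/2  [2·signedArea(ACD) = -51/4 ∩ AD · BC = 207/4]
   → A = (-41/4, 11/2)

A = (-41/4, 11/2)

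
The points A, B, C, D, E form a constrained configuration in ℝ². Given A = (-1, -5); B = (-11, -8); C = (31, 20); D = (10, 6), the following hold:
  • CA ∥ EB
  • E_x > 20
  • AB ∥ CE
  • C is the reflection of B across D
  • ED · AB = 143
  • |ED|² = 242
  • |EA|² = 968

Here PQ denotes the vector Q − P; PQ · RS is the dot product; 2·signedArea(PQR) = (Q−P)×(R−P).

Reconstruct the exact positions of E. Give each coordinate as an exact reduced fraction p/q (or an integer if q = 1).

1. E_x = 21  [CA ∥ EB ∩ AB ∥ CE]
2. E_y = 17  [CA ∥ EB ∩ AB ∥ CE]
   → E = (21, 17)

E = (21, 17)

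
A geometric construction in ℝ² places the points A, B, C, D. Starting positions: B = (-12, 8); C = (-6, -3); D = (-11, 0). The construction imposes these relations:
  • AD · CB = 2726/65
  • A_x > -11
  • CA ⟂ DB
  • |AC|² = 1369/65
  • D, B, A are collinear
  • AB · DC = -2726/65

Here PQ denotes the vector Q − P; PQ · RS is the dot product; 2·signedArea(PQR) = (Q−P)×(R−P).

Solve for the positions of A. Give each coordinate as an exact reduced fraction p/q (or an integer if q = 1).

1. A_x = -686/65  [D, B, A are collinear ∩ CA ⟂ DB]
2. A_y = -232/65  [D, B, A are collinear ∩ CA ⟂ DB]
   → A = (-686/65, -232/65)

A = (-686/65, -232/65)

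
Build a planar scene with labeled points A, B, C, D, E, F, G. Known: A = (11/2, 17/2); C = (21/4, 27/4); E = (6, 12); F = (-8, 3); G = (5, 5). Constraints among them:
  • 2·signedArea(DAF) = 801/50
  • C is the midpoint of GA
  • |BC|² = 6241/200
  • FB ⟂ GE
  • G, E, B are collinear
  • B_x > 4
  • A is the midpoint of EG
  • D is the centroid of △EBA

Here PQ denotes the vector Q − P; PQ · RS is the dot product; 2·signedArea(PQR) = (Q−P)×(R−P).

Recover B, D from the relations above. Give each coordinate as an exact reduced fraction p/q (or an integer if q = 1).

1. B_x = 223/50  [G, E, B are collinear ∩ FB ⟂ GE]
2. B_y = 61/50  [G, E, B are collinear ∩ FB ⟂ GE]
   → B = (223/50, 61/50)
3. D_x = 133/25  [D is the centroid of △EBA]
4. D_y = 181/25  [D is the centroid of △EBA]
   → D = (133/25, 181/25)

B = (223/50, 61/50)
D = (133/25, 181/25)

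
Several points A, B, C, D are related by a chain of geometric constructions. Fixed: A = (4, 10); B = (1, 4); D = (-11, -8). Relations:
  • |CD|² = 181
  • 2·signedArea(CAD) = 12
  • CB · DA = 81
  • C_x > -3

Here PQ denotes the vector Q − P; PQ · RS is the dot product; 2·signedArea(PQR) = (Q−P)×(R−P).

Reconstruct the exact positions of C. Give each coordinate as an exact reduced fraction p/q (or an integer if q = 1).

1. C_x = -2  [2·signedArea(CAD) = 12 ∩ CB · DA = 81]
2. C_y = 2  [2·signedArea(CAD) = 12 ∩ CB · DA = 81]
   → C = (-2, 2)

C = (-2, 2)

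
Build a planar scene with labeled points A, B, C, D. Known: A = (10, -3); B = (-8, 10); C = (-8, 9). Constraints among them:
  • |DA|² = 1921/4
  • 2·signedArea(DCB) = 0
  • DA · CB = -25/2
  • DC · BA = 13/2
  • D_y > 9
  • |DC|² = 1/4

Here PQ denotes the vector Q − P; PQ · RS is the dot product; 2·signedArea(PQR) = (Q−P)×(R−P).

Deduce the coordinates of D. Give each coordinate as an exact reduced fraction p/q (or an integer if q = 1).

D = (-8, 19/2)

1. D_x = -8  [2·signedArea(DCB) = 0 ∩ DC · BA = 13/2]
2. D_y = 19/2  [2·signedArea(DCB) = 0 ∩ DC · BA = 13/2]
   → D = (-8, 19/2)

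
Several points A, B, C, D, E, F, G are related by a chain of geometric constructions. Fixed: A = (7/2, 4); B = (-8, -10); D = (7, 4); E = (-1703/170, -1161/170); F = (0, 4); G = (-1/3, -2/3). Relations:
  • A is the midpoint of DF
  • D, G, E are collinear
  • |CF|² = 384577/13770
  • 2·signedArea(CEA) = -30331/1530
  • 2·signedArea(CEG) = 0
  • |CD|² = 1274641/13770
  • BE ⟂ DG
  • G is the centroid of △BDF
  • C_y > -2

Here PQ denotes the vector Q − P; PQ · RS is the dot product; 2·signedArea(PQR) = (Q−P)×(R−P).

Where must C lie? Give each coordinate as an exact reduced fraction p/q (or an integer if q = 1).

1. C_x = -1709/1530  [2·signedArea(CEG) = 0 ∩ 2·signedArea(CEA) = -30331/1530]
2. C_y = -1783/1530  [2·signedArea(CEG) = 0 ∩ 2·signedArea(CEA) = -30331/1530]
   → C = (-1709/1530, -1783/1530)

C = (-1709/1530, -1783/1530)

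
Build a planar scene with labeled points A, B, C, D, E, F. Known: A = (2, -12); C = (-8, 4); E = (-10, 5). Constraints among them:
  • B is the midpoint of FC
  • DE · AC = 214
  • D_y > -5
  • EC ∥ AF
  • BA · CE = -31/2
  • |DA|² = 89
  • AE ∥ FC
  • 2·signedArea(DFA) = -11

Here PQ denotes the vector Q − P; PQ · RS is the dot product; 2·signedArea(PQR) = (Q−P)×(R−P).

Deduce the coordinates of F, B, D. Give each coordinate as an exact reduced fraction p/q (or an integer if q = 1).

B = (-2, -9/2)
D = (-3, -4)
F = (4, -13)

1. F_x = 4  [AE ∥ FC ∩ EC ∥ AF]
2. F_y = -13  [AE ∥ FC ∩ EC ∥ AF]
   → F = (4, -13)
3. B_x = -2  [B is the midpoint of FC]
4. B_y = -9/2  [B is the midpoint of FC]
   → B = (-2, -9/2)
5. D_x = -3  [2·signedArea(DFA) = -11 ∩ DE · AC = 214]
6. D_y = -4  [2·signedArea(DFA) = -11 ∩ DE · AC = 214]
   → D = (-3, -4)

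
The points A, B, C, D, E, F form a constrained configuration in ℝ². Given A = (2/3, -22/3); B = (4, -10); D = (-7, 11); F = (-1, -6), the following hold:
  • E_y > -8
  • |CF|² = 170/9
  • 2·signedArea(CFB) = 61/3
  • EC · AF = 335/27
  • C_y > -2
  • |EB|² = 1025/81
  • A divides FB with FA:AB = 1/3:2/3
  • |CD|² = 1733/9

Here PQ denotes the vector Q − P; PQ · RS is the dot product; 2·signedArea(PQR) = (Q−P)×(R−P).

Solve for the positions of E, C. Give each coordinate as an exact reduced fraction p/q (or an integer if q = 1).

1. C_x = -4/3  [line 4·x + 5·y + 41/3 = 0 ∩ |CF|² = 170/9]
2. C_y = -5/3  [line 4·x + 5·y + 41/3 = 0 ∩ |CF|² = 170/9]
   → C = (-4/3, -5/3)
3. E_x = 11/9  [line 5/3·x + -4/3·y + -335/27 = 0 ∩ |EB|² = 1025/81]
4. E_y = -70/9  [line 5/3·x + -4/3·y + -335/27 = 0 ∩ |EB|² = 1025/81]
   → E = (11/9, -70/9)

C = (-4/3, -5/3)
E = (11/9, -70/9)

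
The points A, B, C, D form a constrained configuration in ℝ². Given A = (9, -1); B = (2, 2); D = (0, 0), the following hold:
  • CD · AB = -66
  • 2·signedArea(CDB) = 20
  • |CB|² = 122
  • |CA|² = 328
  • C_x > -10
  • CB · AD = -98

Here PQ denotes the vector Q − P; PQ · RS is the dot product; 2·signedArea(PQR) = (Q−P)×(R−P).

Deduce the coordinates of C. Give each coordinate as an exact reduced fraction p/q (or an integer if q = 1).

1. C_x = -9  [2·signedArea(CDB) = 20 ∩ CB · AD = -98]
2. C_y = 1  [2·signedArea(CDB) = 20 ∩ CB · AD = -98]
   → C = (-9, 1)

C = (-9, 1)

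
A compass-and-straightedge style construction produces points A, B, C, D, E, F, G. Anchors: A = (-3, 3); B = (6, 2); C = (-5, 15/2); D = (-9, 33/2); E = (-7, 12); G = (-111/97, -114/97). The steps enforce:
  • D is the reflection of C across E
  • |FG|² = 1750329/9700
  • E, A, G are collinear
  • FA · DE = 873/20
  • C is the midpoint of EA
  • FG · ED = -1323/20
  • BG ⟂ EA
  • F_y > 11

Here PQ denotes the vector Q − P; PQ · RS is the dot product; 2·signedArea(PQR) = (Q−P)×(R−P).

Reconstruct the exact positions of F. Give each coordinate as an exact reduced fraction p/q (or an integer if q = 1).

1. F_x = -33/5  [line -2·x + 9/2·y + -1263/20 = 0 ∩ |FG|² = 1750329/9700]
2. F_y = 111/10  [line -2·x + 9/2·y + -1263/20 = 0 ∩ |FG|² = 1750329/9700]
   → F = (-33/5, 111/10)

F = (-33/5, 111/10)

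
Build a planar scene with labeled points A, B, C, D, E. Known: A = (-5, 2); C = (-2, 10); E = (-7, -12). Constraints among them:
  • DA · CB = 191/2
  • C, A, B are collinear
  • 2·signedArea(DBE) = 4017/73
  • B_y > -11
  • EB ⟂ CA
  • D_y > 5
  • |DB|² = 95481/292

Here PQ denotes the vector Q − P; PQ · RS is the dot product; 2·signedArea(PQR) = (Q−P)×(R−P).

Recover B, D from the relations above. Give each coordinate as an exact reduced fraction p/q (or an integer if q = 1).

B = (-719/73, -798/73)
D = (-7/2, 6)

1. B_x = -719/73  [C, A, B are collinear ∩ EB ⟂ CA]
2. B_y = -798/73  [C, A, B are collinear ∩ EB ⟂ CA]
   → B = (-719/73, -798/73)
3. D_x = -7/2  [line 78/73·x + 208/73·y + -975/73 = 0 ∩ |DB|² = 95481/292]
4. D_y = 6  [line 78/73·x + 208/73·y + -975/73 = 0 ∩ |DB|² = 95481/292]
   → D = (-7/2, 6)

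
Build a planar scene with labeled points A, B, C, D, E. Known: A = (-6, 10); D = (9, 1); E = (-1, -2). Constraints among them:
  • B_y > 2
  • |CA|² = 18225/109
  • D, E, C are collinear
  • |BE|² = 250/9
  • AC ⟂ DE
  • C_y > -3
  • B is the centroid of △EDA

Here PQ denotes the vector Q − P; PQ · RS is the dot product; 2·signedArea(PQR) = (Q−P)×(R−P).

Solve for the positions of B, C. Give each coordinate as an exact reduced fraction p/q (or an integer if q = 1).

B = (2/3, 3)
C = (-249/109, -260/109)

1. B_x = 2/3  [B is the centroid of △EDA]
2. B_y = 3  [B is the centroid of △EDA]
   → B = (2/3, 3)
3. C_x = -249/109  [D, E, C are collinear ∩ AC ⟂ DE]
4. C_y = -260/109  [D, E, C are collinear ∩ AC ⟂ DE]
   → C = (-249/109, -260/109)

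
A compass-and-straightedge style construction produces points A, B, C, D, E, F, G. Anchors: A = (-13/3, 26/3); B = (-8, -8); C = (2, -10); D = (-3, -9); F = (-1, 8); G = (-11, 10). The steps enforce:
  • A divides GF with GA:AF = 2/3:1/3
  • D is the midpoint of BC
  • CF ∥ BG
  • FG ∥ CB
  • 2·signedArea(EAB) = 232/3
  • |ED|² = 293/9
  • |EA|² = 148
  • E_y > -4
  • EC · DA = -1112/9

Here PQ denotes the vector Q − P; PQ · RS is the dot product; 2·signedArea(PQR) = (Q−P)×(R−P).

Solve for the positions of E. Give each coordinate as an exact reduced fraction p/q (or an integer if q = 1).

1. E_x = -7/3  [2·signedArea(EAB) = 232/3 ∩ EC · DA = -1112/9]
2. E_y = -10/3  [2·signedArea(EAB) = 232/3 ∩ EC · DA = -1112/9]
   → E = (-7/3, -10/3)

E = (-7/3, -10/3)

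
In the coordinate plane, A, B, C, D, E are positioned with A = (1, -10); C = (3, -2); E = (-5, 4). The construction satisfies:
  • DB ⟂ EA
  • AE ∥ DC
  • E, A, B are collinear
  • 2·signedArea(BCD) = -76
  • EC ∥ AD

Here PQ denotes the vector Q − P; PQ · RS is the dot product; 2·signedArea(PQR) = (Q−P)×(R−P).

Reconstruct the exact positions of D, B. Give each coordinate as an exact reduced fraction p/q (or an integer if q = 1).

B = (128/29, -521/29)
D = (9, -16)

1. D_x = 9  [AE ∥ DC ∩ EC ∥ AD]
2. D_y = -16  [AE ∥ DC ∩ EC ∥ AD]
   → D = (9, -16)
3. B_x = 128/29  [E, A, B are collinear ∩ DB ⟂ EA]
4. B_y = -521/29  [E, A, B are collinear ∩ DB ⟂ EA]
   → B = (128/29, -521/29)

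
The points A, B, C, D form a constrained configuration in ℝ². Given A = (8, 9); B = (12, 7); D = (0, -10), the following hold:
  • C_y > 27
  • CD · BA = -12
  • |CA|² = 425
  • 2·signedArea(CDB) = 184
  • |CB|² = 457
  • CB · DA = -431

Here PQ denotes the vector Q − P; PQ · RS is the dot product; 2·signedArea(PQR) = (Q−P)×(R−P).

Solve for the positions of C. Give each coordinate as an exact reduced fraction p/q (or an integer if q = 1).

1. C_x = 16  [CB · DA = -431 ∩ 2·signedArea(CDB) = 184]
2. C_y = 28  [CB · DA = -431 ∩ 2·signedArea(CDB) = 184]
   → C = (16, 28)

C = (16, 28)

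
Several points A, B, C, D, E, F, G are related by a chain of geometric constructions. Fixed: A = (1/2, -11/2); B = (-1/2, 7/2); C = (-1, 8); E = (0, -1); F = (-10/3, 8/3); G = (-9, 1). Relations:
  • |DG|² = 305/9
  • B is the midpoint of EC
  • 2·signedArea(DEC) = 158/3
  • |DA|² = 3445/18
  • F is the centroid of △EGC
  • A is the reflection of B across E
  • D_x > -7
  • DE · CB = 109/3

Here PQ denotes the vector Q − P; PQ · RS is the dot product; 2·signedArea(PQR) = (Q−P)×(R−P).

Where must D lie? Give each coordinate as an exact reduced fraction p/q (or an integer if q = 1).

1. D_x = -20/3  [2·signedArea(DEC) = 158/3 ∩ DE · CB = 109/3]
2. D_y = 19/3  [2·signedArea(DEC) = 158/3 ∩ DE · CB = 109/3]
   → D = (-20/3, 19/3)

D = (-20/3, 19/3)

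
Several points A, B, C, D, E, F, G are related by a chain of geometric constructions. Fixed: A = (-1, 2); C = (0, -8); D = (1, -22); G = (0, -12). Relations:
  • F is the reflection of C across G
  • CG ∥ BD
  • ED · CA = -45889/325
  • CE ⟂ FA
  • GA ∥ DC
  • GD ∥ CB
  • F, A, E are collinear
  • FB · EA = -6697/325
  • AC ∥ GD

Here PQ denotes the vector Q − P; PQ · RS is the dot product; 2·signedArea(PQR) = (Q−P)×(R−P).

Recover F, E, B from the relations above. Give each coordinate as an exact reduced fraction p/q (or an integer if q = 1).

B = (1, -18)
E = (-144/325, -2608/325)
F = (0, -16)

1. F_x = 0  [F is the reflection of C across G]
2. F_y = -16  [F is the reflection of C across G]
   → F = (0, -16)
3. E_x = -144/325  [F, A, E are collinear ∩ CE ⟂ FA]
4. E_y = -2608/325  [F, A, E are collinear ∩ CE ⟂ FA]
   → E = (-144/325, -2608/325)
5. B_x = 1  [CG ∥ BD ∩ GD ∥ CB]
6. B_y = -18  [CG ∥ BD ∩ GD ∥ CB]
   → B = (1, -18)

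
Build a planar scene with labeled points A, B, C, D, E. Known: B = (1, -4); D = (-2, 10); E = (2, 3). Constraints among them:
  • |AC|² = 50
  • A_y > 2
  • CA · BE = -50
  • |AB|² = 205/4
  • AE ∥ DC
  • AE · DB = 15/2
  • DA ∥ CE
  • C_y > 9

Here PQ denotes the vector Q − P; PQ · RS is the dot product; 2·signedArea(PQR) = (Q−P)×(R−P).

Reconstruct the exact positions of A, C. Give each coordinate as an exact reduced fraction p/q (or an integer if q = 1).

1. A_x = -1/2  [line -3·x + 14·y + -87/2 = 0 ∩ |AB|² = 205/4]
2. A_y = 3  [line -3·x + 14·y + -87/2 = 0 ∩ |AB|² = 205/4]
   → A = (-1/2, 3)
3. C_x = 1/2  [DA ∥ CE ∩ AE ∥ DC]
4. C_y = 10  [DA ∥ CE ∩ AE ∥ DC]
   → C = (1/2, 10)

A = (-1/2, 3)
C = (1/2, 10)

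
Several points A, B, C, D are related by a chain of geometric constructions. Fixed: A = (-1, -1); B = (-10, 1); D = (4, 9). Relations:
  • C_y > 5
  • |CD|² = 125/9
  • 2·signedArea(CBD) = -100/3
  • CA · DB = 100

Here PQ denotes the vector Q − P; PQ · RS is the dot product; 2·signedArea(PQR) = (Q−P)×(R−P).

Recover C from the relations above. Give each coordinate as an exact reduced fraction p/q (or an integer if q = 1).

C = (7/3, 17/3)

1. C_x = 7/3  [2·signedArea(CBD) = -100/3 ∩ CA · DB = 100]
2. C_y = 17/3  [2·signedArea(CBD) = -100/3 ∩ CA · DB = 100]
   → C = (7/3, 17/3)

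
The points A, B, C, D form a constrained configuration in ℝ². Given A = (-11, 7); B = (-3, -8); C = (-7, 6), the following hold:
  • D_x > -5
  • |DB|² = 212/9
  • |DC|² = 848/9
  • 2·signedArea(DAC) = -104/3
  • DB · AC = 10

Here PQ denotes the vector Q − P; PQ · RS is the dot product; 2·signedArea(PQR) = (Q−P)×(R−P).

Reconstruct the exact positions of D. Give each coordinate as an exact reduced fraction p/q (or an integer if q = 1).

1. D_x = -13/3  [2·signedArea(DAC) = -104/3 ∩ DB · AC = 10]
2. D_y = -10/3  [2·signedArea(DAC) = -104/3 ∩ DB · AC = 10]
   → D = (-13/3, -10/3)

D = (-13/3, -10/3)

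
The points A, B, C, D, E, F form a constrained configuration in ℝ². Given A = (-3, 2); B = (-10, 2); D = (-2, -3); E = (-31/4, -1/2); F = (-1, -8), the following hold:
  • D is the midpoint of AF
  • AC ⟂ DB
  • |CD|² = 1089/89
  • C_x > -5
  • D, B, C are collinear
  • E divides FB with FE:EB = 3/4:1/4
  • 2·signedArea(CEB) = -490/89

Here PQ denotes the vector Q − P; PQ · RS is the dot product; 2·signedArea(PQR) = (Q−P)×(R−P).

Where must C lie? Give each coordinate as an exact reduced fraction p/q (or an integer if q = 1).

C = (-442/89, -102/89)

1. C_x = -442/89  [D, B, C are collinear ∩ AC ⟂ DB]
2. C_y = -102/89  [D, B, C are collinear ∩ AC ⟂ DB]
   → C = (-442/89, -102/89)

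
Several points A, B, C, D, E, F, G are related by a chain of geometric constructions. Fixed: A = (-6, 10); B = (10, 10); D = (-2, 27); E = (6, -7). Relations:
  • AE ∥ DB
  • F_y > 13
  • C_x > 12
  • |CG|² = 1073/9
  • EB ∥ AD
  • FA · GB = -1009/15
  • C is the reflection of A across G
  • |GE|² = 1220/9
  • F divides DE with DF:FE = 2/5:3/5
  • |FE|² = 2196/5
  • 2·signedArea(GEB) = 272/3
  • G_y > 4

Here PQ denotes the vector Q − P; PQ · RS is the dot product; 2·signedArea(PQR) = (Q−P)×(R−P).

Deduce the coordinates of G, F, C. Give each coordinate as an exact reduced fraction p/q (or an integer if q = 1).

C = (38/3, -4/3)
F = (6/5, 67/5)
G = (10/3, 13/3)

1. G_x = 10/3  [line -17·x + 4·y + 118/3 = 0 ∩ |GE|² = 1220/9]
2. G_y = 13/3  [line -17·x + 4·y + 118/3 = 0 ∩ |GE|² = 1220/9]
   → G = (10/3, 13/3)
3. F_x = 6/5  [F divides DE with DF:FE = 2/5:3/5]
4. F_y = 67/5  [F divides DE with DF:FE = 2/5:3/5]
   → F = (6/5, 67/5)
5. C_x = 38/3  [C is the reflection of A across G]
6. C_y = -4/3  [C is the reflection of A across G]
   → C = (38/3, -4/3)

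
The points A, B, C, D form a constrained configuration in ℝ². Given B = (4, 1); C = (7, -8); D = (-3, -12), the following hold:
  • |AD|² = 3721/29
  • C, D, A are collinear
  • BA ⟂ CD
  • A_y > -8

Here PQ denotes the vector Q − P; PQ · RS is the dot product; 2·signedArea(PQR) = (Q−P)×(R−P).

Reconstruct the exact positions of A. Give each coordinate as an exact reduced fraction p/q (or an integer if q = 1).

A = (218/29, -226/29)

1. A_x = 218/29  [C, D, A are collinear ∩ BA ⟂ CD]
2. A_y = -226/29  [C, D, A are collinear ∩ BA ⟂ CD]
   → A = (218/29, -226/29)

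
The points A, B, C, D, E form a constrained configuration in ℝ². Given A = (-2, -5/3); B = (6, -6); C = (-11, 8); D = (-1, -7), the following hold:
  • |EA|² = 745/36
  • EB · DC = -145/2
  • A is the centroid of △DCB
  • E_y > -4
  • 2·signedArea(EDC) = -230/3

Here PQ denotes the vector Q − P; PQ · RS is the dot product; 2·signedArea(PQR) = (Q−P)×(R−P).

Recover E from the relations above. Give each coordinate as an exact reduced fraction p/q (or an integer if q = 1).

E = (2, -23/6)

1. E_x = 2  [2·signedArea(EDC) = -230/3 ∩ EB · DC = -145/2]
2. E_y = -23/6  [2·signedArea(EDC) = -230/3 ∩ EB · DC = -145/2]
   → E = (2, -23/6)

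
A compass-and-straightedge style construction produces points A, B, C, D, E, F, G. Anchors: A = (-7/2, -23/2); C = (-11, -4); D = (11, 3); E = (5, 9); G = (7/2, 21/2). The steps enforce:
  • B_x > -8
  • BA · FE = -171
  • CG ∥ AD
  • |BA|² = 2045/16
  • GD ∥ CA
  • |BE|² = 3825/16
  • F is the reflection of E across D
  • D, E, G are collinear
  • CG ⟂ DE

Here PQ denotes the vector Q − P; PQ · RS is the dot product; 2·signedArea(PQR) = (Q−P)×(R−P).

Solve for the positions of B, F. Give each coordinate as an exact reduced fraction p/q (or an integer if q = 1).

1. F_x = 17  [F is the reflection of E across D]
2. F_y = -3  [F is the reflection of E across D]
   → F = (17, -3)
3. B_x = -7  [line 12·x + -12·y + 75 = 0 ∩ |BA|² = 2045/16]
4. B_y = -3/4  [line 12·x + -12·y + 75 = 0 ∩ |BA|² = 2045/16]
   → B = (-7, -3/4)

B = (-7, -3/4)
F = (17, -3)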